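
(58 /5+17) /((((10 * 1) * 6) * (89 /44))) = 1573 /6675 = 0.24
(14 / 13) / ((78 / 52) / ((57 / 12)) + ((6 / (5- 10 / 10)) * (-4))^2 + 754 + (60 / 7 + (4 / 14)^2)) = 6517 / 4834960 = 0.00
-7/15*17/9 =-119/135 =-0.88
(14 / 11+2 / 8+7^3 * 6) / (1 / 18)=815571 / 22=37071.41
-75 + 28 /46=-1711 /23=-74.39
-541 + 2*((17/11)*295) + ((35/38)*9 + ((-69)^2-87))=2112199/418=5053.11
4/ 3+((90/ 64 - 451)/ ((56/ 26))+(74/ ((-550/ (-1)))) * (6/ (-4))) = -153464159/ 739200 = -207.61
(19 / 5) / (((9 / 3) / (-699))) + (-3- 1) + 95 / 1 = -3972 / 5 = -794.40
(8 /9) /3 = 8 /27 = 0.30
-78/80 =-39/40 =-0.98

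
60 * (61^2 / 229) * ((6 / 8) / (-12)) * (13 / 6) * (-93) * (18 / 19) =202441005 / 17404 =11631.87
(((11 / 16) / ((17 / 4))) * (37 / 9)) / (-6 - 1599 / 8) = -814 / 251991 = -0.00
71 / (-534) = -71 / 534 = -0.13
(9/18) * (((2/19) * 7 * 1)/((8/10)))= 0.46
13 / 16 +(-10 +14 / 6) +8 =55 / 48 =1.15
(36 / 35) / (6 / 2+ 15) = 0.06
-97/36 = -2.69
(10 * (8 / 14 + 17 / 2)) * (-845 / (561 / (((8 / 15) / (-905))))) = 171704 / 2132361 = 0.08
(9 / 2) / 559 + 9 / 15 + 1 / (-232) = 391489 / 648440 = 0.60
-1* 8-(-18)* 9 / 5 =122 / 5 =24.40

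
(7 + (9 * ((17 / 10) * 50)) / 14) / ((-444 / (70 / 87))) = -4315 / 38628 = -0.11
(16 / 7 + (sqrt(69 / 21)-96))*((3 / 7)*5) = -9840 / 49 + 15*sqrt(161) / 49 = -196.93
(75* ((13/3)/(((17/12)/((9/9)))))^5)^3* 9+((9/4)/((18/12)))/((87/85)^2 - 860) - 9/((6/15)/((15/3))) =1295040638257885122339754833613334661525/17763999950479362634068283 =72902535570145.53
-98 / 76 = -49 / 38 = -1.29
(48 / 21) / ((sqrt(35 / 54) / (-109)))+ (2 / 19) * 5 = 10 / 19 - 5232 * sqrt(210) / 245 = -308.94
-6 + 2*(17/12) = -19/6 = -3.17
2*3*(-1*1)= -6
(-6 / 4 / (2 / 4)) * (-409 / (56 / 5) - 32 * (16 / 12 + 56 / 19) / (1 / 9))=4051797 / 1064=3808.08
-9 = -9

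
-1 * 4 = -4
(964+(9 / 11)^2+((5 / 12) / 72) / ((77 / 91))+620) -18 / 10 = 827401079 / 522720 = 1582.88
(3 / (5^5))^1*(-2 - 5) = -21 / 3125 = -0.01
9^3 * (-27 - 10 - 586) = -454167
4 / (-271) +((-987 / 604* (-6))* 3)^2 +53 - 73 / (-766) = 8692544033131 / 9466336772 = 918.26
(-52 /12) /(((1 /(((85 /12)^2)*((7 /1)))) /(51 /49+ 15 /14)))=-2160275 /672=-3214.69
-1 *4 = -4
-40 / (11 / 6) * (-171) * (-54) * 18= -39890880 / 11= -3626443.64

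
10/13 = 0.77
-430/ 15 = -86/ 3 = -28.67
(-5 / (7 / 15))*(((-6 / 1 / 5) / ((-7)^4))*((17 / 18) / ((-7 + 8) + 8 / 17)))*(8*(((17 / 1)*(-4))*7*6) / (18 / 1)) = -157216 / 36015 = -4.37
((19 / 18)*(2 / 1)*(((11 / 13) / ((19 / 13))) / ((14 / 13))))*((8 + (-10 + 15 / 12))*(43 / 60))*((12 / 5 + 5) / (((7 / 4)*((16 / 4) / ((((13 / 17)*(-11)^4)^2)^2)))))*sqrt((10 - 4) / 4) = -298581289192167956846401673*sqrt(6) / 58932417600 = -12410347904396733.98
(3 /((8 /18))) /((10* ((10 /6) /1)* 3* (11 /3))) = 0.04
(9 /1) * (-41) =-369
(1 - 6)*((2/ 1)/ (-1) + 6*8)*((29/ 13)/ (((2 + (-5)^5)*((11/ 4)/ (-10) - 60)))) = -266800/ 97884189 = -0.00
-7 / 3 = -2.33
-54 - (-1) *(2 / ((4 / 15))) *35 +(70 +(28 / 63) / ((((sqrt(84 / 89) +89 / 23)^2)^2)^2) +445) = 471918741899041549723177514296217506610497524158471 / 652271889823801658044822991505039861369637552338 - 331358514865224014659465165513059842421440 *sqrt(1869) / 326135944911900829022411495752519930684818776169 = 723.50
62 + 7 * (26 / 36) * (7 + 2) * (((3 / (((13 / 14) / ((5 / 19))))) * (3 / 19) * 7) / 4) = 104963 / 1444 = 72.69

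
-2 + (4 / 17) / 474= -8056 / 4029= -2.00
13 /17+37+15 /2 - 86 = -1385 /34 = -40.74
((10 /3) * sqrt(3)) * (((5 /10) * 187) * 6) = 1870 * sqrt(3) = 3238.94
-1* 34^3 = -39304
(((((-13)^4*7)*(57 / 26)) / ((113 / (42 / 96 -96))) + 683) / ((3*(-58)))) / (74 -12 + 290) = 1337856259 / 221472768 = 6.04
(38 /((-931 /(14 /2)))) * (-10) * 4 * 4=320 /7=45.71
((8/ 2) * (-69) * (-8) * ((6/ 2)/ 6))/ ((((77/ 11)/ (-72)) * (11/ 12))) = -953856/ 77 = -12387.74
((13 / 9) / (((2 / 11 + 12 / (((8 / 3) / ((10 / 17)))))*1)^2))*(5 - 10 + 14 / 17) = -1898611 / 2518569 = -0.75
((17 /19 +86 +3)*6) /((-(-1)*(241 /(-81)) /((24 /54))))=-368928 /4579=-80.57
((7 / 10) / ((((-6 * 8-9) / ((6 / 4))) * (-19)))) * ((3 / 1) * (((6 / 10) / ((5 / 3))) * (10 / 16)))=189 / 288800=0.00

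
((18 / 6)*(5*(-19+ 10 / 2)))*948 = -199080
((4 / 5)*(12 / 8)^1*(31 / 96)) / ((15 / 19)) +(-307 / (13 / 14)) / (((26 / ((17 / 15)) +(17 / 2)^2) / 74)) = -25903479439 / 100978800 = -256.52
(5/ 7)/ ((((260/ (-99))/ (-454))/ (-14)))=-22473/ 13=-1728.69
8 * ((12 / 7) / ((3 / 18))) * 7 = 576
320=320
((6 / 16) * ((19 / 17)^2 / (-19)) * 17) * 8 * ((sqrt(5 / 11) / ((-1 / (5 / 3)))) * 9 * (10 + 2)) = 10260 * sqrt(55) / 187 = 406.90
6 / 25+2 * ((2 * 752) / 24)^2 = 1767254 / 225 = 7854.46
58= 58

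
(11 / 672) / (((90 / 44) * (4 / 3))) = 0.01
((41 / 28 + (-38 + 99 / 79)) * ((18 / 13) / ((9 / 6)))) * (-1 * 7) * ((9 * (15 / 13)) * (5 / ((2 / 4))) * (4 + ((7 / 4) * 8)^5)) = 169997884353000 / 13351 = 12732970141.04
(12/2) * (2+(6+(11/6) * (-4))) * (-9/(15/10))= -24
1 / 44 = 0.02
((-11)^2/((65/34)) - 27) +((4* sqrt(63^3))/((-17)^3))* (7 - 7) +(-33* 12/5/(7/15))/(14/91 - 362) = 6556751/178360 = 36.76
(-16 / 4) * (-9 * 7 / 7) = 36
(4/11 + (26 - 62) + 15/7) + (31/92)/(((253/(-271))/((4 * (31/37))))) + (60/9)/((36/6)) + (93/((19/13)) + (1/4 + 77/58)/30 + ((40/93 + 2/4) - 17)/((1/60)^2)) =-535862572155839399/9267528168360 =-57821.52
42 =42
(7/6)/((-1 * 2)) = -7/12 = -0.58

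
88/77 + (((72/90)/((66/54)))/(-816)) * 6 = 14897/13090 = 1.14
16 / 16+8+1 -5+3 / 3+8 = 14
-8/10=-4/5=-0.80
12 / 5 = 2.40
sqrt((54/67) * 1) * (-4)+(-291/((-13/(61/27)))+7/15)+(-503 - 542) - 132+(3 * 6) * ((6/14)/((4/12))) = -4516039/4095 - 12 * sqrt(402)/67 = -1106.41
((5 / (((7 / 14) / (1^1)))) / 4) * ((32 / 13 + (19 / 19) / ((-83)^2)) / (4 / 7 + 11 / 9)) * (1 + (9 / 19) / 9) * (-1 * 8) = -5555617200 / 192278879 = -28.89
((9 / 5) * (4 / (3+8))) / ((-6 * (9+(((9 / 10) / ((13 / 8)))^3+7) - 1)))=-109850 / 15275447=-0.01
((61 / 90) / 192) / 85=61 / 1468800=0.00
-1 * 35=-35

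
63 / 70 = 9 / 10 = 0.90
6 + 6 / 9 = 20 / 3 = 6.67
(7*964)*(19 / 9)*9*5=641060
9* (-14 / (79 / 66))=-8316 / 79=-105.27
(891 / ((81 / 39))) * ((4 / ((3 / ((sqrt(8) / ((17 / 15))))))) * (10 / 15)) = 11440 * sqrt(2) / 17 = 951.68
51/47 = 1.09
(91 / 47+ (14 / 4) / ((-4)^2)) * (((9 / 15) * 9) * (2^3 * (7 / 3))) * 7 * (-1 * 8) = -2858562 / 235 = -12164.09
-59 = -59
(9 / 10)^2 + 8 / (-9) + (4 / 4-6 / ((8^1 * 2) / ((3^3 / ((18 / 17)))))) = -31109 / 3600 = -8.64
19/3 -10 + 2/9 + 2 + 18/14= -10/63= -0.16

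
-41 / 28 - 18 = -545 / 28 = -19.46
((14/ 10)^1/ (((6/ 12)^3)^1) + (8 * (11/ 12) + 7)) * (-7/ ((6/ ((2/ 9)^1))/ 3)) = -2681/ 135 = -19.86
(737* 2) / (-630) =-737 / 315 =-2.34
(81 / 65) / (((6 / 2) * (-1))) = -27 / 65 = -0.42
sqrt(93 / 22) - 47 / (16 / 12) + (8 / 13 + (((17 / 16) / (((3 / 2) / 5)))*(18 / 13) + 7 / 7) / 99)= -44498 / 1287 + sqrt(2046) / 22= -32.52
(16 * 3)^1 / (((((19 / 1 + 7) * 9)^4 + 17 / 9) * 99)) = 48 / 296823734251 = 0.00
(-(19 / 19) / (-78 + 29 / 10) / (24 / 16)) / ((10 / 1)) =2 / 2253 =0.00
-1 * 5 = -5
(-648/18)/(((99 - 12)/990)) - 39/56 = -666411/1624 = -410.35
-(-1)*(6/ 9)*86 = 172/ 3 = 57.33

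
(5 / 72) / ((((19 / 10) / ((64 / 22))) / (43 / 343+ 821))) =6258800 / 71687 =87.31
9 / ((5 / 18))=162 / 5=32.40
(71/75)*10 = 142/15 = 9.47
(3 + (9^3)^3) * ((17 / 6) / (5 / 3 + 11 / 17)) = 27991130547 / 59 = 474425941.47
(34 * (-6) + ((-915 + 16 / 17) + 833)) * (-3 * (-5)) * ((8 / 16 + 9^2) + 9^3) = -58915245 / 17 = -3465602.65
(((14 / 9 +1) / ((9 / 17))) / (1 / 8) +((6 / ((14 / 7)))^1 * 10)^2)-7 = 75461 / 81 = 931.62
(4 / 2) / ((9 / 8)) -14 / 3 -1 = -3.89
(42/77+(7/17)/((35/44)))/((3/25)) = 4970/561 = 8.86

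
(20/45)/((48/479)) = 4.44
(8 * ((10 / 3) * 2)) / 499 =160 / 1497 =0.11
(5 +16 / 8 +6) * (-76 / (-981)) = 988 / 981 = 1.01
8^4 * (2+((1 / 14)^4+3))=49172736 / 2401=20480.11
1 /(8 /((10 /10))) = 1 /8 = 0.12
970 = 970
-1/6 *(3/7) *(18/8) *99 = -891/56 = -15.91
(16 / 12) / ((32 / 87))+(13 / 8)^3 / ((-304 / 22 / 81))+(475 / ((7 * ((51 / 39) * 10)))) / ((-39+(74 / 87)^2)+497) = -345939838817975 / 16077554397184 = -21.52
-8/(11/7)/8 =-7/11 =-0.64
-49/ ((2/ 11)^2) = -5929/ 4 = -1482.25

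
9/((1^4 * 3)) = 3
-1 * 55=-55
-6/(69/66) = -132/23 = -5.74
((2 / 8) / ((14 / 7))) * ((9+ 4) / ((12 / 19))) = 247 / 96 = 2.57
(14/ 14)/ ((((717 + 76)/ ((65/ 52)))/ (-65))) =-25/ 244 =-0.10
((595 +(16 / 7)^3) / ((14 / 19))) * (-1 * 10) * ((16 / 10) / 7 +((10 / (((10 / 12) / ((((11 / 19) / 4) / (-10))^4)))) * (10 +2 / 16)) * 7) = -1883.07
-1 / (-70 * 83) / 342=1 / 1987020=0.00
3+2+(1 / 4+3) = 33 / 4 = 8.25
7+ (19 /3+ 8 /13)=544 /39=13.95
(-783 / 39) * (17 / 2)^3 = -1282293 / 104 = -12329.74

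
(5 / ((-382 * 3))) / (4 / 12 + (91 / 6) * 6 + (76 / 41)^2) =-0.00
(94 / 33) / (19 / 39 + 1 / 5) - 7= -2104 / 737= -2.85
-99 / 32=-3.09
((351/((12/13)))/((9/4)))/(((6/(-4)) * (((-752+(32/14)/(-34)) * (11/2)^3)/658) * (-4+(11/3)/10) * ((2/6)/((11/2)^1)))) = -132330380/49181781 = -2.69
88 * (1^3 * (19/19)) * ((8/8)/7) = 12.57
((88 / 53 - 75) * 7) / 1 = -27209 / 53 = -513.38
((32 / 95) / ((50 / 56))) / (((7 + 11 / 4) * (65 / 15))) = 0.01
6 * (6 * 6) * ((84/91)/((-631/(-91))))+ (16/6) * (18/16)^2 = 162189/5048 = 32.13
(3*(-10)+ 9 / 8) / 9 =-77 / 24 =-3.21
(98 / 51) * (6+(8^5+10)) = 1070944 / 17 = 62996.71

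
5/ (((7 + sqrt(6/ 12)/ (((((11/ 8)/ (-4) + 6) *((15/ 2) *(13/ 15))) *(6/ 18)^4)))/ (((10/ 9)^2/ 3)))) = 19378131500/ 62659229859 - 37648000 *sqrt(2)/ 773570739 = 0.24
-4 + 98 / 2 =45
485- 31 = 454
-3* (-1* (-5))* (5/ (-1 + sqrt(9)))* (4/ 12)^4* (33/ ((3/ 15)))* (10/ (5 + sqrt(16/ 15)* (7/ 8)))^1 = -687500/ 4353 + 96250* sqrt(15)/ 13059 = -129.39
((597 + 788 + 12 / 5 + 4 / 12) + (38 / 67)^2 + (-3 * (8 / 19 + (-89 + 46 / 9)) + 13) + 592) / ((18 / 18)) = 956734102 / 426455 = 2243.46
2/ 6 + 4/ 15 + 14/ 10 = 2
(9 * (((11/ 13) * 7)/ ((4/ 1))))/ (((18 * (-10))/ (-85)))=1309/ 208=6.29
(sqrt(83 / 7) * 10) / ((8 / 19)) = 95 * sqrt(581) / 28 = 81.78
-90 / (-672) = 0.13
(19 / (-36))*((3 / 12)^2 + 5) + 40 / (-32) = -251 / 64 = -3.92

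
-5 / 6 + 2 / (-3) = -3 / 2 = -1.50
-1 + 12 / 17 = -5 / 17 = -0.29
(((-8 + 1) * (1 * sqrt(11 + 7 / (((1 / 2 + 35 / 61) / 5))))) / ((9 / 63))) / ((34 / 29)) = -1421 * sqrt(748141) / 4454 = -275.95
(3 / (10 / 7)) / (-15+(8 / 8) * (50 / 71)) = -213 / 1450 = -0.15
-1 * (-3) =3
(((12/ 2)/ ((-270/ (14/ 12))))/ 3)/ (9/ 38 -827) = 133/ 12723885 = 0.00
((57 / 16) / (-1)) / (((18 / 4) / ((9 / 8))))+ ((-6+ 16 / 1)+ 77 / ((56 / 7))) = 1199 / 64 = 18.73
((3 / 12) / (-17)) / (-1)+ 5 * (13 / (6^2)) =1.82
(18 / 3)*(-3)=-18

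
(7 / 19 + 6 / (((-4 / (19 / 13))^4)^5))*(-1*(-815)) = 59606351362319913746099981749993027495 / 198513697231459463407580610635497472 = 300.26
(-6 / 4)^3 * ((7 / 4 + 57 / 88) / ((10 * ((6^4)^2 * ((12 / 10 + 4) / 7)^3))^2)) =-15514961875 / 90892694932609352859648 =-0.00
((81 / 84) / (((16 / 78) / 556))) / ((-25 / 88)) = -1610037 / 175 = -9200.21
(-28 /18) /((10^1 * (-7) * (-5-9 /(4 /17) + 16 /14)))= -28 /53055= -0.00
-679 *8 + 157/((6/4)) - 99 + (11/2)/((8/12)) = -65017/12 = -5418.08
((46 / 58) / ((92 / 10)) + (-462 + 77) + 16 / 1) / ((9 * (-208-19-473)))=21397 / 365400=0.06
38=38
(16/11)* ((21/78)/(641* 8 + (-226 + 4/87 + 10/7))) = 4263/53378611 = 0.00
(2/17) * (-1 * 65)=-7.65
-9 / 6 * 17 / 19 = -51 / 38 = -1.34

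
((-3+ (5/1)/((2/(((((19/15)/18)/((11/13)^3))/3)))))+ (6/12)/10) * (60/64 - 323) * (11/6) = 15850973251/9408960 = 1684.67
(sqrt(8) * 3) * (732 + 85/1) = 4902 * sqrt(2) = 6932.47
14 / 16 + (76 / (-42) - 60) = -10237 / 168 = -60.93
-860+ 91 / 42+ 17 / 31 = -159455 / 186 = -857.28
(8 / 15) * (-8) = -64 / 15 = -4.27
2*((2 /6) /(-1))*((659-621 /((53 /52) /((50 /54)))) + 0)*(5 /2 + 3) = -55297 /159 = -347.78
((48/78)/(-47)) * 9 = -72/611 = -0.12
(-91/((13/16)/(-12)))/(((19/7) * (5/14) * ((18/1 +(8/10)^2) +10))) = 164640/3401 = 48.41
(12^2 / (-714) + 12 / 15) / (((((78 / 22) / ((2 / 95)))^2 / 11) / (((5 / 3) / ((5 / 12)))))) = 7581376 / 8167579875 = 0.00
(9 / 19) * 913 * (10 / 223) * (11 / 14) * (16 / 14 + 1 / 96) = 116749875 / 6643616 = 17.57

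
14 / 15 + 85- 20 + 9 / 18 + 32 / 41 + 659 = 893243 / 1230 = 726.21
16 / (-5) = -16 / 5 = -3.20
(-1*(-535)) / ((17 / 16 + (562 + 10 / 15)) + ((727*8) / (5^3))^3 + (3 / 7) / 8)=0.01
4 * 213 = 852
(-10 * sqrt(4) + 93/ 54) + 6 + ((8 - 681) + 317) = -6629/ 18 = -368.28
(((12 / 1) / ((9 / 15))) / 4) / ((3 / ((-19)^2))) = 1805 / 3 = 601.67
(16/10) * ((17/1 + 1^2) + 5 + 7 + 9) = 312/5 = 62.40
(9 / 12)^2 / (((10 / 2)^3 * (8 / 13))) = 117 / 16000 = 0.01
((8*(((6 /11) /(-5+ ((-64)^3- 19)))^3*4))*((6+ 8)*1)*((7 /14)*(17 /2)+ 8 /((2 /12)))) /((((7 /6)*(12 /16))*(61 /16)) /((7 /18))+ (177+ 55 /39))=-2240784 /1987529830455773158313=-0.00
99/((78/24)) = 396/13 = 30.46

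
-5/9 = -0.56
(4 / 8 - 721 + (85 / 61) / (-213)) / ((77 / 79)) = -1479123557 / 2000922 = -739.22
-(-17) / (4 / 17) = 289 / 4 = 72.25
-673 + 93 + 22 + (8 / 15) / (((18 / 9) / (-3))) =-2794 / 5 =-558.80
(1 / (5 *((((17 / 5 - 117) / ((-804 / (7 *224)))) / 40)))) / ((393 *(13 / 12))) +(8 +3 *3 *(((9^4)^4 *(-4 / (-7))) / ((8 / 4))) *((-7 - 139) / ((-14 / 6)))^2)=1547404549857958490094195451 / 82946318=18655494145719144400.05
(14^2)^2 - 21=38395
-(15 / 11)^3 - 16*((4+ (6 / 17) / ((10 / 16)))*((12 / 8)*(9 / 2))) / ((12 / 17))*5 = -4651227 / 1331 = -3494.54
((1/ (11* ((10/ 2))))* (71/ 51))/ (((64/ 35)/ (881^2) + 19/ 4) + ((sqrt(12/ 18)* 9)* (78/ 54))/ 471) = 176678493991255899669348/ 33154482591712147767012241 - 342208706031029721520* sqrt(6)/ 33154482591712147767012241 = 0.01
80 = 80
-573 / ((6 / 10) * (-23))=955 / 23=41.52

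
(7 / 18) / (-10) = -7 / 180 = -0.04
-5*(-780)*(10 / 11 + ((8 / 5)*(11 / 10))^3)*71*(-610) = -1477310544528 / 1375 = -1074407668.75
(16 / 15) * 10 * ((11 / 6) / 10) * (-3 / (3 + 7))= -44 / 75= -0.59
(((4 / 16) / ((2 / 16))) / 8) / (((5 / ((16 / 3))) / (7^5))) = 67228 / 15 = 4481.87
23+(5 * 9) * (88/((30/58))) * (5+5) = 76583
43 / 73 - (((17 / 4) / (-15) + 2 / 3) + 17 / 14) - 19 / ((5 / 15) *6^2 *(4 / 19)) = -1046047 / 122640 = -8.53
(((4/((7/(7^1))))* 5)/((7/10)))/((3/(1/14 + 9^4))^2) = 421867051250/3087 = 136659232.67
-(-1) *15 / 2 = 15 / 2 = 7.50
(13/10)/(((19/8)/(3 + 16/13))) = 44/19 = 2.32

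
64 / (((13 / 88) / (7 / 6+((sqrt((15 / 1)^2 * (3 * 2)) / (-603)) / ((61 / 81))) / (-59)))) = 760320 * sqrt(6) / 3134729+19712 / 39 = 506.03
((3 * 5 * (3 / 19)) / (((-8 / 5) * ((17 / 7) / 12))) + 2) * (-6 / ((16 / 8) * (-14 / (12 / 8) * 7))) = -30897 / 126616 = -0.24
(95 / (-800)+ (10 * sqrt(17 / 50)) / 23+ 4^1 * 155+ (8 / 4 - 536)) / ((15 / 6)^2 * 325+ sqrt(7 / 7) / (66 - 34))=0.04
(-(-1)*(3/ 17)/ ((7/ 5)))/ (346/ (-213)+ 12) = 639/ 52598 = 0.01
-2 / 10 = -1 / 5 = -0.20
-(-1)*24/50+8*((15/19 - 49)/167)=-145124/79325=-1.83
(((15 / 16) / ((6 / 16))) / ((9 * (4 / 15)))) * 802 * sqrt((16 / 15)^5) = 102656 * sqrt(15) / 405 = 981.69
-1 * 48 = -48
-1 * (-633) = 633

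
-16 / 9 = -1.78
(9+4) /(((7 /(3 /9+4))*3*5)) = 169 /315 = 0.54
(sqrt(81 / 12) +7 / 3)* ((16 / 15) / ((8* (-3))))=-sqrt(3) / 15 - 14 / 135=-0.22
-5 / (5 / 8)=-8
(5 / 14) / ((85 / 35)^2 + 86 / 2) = 0.01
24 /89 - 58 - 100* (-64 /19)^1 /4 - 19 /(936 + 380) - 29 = -5639605 /2225356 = -2.53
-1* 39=-39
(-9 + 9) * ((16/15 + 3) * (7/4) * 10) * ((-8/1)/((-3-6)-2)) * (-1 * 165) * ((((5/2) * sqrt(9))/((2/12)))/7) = 0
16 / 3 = 5.33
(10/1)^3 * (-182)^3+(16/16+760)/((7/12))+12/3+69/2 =-84399933197/14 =-6028566656.93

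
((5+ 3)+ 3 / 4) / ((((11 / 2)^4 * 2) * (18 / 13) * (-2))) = -455 / 263538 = -0.00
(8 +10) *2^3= 144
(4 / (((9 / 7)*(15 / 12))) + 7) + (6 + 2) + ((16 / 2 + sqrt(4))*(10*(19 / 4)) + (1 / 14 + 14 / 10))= 62239 / 126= 493.96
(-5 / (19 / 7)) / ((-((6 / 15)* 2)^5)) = 109375 / 19456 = 5.62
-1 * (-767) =767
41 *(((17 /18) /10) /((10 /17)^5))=989640329 /18000000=54.98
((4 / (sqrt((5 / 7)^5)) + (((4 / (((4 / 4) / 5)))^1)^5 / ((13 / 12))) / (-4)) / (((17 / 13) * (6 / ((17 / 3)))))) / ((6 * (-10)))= 80000 / 9 - 637 * sqrt(35) / 33750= 8888.78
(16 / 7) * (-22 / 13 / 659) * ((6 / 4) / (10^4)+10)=-2200033 / 37480625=-0.06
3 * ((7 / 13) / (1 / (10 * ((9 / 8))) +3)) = 945 / 1807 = 0.52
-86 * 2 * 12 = -2064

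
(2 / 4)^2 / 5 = 1 / 20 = 0.05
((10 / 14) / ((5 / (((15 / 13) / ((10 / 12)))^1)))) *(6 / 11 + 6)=1296 / 1001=1.29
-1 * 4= -4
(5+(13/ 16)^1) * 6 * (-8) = -279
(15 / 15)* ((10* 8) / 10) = 8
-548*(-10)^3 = 548000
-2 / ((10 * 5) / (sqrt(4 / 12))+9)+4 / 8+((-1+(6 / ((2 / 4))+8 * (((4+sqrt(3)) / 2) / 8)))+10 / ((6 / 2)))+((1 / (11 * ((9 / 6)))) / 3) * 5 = 7219 * sqrt(3) / 14838+8293157 / 489654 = 17.78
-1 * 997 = -997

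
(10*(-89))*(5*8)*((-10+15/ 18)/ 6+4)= -792100/ 9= -88011.11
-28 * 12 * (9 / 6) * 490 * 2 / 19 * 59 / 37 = -29141280 / 703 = -41452.75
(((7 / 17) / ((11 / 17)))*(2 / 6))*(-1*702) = -1638 / 11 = -148.91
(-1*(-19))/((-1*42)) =-19/42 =-0.45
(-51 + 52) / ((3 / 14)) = 14 / 3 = 4.67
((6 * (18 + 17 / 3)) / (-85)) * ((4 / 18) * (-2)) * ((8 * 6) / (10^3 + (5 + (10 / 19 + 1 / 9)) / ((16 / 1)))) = 2072064 / 58160485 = 0.04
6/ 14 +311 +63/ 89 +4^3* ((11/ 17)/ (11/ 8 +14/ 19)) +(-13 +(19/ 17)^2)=18494131969/ 57795087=319.99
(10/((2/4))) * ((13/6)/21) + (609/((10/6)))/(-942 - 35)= 519949/307755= 1.69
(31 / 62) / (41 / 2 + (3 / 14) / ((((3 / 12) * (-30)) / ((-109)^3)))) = 35 / 2591493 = 0.00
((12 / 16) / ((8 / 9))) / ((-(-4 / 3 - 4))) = 81 / 512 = 0.16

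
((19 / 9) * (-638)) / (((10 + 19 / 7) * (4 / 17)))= -721259 / 1602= -450.22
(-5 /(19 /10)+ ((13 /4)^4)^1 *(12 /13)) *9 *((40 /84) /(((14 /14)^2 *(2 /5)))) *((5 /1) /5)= 9152175 /8512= 1075.21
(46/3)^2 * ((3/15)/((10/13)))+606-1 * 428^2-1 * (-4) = -41065396/225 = -182512.87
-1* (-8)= 8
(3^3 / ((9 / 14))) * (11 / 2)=231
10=10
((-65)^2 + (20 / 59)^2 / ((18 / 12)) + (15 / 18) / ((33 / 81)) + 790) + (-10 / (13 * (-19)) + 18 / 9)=284823732059 / 56747262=5019.16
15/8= 1.88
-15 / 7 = -2.14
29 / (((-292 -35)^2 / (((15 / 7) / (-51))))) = -145 / 12724551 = -0.00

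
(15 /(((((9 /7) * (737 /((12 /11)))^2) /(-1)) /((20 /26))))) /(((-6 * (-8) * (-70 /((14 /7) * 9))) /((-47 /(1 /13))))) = -4230 /65723449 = -0.00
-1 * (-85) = 85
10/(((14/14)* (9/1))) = 10/9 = 1.11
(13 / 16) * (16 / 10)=13 / 10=1.30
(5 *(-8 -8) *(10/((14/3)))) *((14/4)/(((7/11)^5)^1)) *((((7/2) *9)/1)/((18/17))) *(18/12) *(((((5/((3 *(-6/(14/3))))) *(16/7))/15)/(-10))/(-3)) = 109514680/64827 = 1689.34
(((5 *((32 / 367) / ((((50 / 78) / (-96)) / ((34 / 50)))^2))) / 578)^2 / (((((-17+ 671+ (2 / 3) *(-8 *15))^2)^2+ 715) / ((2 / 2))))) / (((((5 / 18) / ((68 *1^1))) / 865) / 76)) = 809514139444030526717952 / 89240041106625360107421875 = 0.01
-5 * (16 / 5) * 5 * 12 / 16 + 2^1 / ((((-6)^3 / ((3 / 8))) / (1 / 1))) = -17281 / 288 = -60.00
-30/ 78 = -5/ 13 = -0.38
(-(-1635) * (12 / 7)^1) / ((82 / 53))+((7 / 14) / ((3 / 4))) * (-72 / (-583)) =303132966 / 167321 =1811.69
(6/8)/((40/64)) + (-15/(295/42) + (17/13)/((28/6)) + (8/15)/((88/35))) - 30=-53938441/1771770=-30.44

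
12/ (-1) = -12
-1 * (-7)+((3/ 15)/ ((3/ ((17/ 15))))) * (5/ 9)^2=7.02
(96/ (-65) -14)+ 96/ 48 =-876/ 65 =-13.48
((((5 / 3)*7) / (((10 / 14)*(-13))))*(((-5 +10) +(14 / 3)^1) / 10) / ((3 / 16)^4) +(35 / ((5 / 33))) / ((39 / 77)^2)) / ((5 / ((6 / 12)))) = -50635669 / 6160050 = -8.22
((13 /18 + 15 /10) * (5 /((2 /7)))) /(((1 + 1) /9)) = 175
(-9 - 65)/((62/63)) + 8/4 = -2269/31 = -73.19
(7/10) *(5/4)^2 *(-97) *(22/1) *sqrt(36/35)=-3201 *sqrt(35)/8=-2367.17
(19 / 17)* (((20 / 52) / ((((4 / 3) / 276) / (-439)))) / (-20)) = 1726587 / 884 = 1953.15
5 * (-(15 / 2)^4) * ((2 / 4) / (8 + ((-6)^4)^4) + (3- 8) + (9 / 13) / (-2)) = 99258988900425384375 / 1173581721505024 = 84577.82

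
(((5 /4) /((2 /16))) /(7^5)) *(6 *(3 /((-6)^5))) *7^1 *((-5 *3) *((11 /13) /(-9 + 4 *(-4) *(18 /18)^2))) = -11 /2247336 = -0.00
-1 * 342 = -342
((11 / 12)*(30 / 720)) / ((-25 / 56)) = -77 / 900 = -0.09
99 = 99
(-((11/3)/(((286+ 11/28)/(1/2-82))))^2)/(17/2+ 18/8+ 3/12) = -5207524/52612659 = -0.10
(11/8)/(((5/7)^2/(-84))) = -11319/50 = -226.38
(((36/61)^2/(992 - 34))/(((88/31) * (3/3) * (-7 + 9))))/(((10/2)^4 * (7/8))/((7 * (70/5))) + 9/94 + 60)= 6608952/6778149082331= 0.00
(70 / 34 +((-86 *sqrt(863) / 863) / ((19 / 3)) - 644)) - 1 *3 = -10964 / 17 - 258 *sqrt(863) / 16397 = -645.40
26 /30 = 13 /15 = 0.87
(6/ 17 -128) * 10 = -21700/ 17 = -1276.47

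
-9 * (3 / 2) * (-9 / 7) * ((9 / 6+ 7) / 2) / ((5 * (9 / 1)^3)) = 17 / 840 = 0.02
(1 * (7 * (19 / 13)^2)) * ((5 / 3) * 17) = 214795 / 507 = 423.66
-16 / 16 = -1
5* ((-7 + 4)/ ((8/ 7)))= -105/ 8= -13.12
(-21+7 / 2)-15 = -65 / 2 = -32.50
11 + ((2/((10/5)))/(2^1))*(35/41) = 937/82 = 11.43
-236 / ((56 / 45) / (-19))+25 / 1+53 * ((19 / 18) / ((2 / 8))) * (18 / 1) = 107187 / 14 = 7656.21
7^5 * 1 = 16807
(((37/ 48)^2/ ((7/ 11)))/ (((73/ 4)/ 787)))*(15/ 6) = 59257165/ 588672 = 100.66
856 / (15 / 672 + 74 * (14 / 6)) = 575232 / 116047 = 4.96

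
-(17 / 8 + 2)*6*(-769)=76131 / 4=19032.75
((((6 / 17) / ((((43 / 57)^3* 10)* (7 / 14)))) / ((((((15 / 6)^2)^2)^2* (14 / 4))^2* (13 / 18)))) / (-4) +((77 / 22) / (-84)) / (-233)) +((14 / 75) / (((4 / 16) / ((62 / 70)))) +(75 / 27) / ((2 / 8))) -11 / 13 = 120407091630921035166086641 / 11019761916448974609375000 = 10.93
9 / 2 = 4.50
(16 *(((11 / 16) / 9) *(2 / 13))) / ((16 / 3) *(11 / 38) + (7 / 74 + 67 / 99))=340252 / 4189445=0.08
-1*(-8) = 8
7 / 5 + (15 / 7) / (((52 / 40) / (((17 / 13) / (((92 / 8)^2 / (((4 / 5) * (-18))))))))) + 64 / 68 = 112050793 / 53193595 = 2.11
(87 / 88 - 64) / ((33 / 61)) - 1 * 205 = -933565 / 2904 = -321.48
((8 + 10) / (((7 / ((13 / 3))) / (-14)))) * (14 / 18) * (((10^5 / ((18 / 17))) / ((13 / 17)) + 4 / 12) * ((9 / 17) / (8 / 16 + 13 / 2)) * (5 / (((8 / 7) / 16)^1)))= -4046010920 / 51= -79333547.45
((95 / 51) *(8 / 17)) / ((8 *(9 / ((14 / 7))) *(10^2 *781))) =19 / 60941430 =0.00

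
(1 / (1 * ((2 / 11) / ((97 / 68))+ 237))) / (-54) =-1067 / 13662810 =-0.00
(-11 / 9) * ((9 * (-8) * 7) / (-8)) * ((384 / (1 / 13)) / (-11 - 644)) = 384384 / 655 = 586.85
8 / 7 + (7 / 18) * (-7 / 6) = 521 / 756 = 0.69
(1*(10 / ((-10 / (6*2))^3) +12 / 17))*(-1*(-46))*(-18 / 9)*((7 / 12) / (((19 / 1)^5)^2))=378028 / 2605703159565425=0.00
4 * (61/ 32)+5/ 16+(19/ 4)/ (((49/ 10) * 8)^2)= 1220183/ 153664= 7.94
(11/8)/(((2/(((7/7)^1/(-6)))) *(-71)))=0.00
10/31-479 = -14839/31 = -478.68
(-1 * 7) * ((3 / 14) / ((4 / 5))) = -15 / 8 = -1.88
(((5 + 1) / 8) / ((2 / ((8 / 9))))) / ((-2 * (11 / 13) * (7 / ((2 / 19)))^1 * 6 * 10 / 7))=-13 / 37620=-0.00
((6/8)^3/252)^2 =9/3211264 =0.00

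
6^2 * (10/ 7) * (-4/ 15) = -96/ 7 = -13.71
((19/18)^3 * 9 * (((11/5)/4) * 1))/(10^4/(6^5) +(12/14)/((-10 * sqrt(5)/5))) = 1155048741 * sqrt(5)/3743094440 +6931876875/1497237776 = 5.32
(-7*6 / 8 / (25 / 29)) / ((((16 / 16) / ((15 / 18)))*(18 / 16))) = -203 / 45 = -4.51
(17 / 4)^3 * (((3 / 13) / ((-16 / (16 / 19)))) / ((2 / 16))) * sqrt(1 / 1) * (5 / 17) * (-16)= 8670 / 247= 35.10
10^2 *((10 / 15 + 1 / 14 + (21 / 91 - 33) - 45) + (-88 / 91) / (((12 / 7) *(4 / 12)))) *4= -8596600 / 273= -31489.38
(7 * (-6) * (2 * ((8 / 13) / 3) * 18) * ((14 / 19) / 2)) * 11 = -310464 / 247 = -1256.94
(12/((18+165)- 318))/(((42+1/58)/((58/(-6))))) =6728/328995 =0.02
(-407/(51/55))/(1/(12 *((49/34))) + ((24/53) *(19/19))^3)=-65319188242/22423561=-2912.97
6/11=0.55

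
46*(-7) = -322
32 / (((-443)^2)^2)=32 / 38513670001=0.00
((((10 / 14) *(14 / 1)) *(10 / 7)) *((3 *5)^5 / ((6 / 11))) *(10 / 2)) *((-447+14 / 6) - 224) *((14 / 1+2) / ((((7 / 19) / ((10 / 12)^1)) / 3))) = -353745562500000 / 49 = -7219297193877.55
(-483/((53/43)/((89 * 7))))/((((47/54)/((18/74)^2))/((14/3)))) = -264112643844/3410179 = -77448.32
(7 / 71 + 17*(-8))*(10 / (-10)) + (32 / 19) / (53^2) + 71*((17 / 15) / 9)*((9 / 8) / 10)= 622548595787 / 4547209200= 136.91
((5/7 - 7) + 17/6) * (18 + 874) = -64670/21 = -3079.52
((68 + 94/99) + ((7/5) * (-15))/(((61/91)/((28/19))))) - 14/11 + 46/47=121274462/5392827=22.49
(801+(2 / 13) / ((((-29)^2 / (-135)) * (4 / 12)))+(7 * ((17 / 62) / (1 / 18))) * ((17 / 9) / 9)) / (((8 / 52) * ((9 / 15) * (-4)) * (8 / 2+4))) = -770371055 / 2815668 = -273.60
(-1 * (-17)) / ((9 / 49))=833 / 9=92.56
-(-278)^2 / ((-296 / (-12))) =-115926 / 37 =-3133.14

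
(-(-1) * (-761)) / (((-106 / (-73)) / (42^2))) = -48997746 / 53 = -924485.77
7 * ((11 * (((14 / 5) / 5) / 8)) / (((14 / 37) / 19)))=54131 / 200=270.66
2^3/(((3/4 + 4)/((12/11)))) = 1.84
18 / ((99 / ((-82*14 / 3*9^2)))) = -61992 / 11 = -5635.64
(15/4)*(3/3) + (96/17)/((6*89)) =22759/6052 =3.76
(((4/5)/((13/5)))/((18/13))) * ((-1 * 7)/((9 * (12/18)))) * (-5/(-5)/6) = -7/162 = -0.04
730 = 730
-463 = -463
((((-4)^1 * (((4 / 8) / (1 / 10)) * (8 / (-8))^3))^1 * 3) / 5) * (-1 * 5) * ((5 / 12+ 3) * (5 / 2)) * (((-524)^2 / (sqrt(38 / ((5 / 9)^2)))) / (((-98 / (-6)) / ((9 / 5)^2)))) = -379944540 * sqrt(38) / 931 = -2515720.13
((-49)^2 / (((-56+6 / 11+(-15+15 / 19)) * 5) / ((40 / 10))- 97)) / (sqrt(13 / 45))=-1505427 * sqrt(65) / 500149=-24.27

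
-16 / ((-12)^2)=-0.11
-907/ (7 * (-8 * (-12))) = -907/ 672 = -1.35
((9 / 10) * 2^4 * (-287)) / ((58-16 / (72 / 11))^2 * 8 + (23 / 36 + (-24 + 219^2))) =-0.06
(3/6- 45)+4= -81/2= -40.50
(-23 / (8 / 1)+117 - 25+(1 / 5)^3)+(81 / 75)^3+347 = 437.39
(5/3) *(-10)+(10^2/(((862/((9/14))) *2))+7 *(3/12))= -538693/36204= -14.88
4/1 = 4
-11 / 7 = -1.57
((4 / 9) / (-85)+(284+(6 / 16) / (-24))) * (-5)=-13903619 / 9792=-1419.90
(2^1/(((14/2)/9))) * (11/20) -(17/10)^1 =-2/7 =-0.29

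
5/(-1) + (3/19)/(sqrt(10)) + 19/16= -61/16 + 3 * sqrt(10)/190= -3.76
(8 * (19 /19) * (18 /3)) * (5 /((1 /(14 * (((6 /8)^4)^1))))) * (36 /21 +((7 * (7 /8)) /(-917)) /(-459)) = 259759485 /142528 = 1822.52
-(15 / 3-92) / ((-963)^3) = -29 / 297685449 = -0.00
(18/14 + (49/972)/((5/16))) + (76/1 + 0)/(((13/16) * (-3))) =-3287369/110565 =-29.73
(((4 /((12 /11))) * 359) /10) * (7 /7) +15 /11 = 43889 /330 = 133.00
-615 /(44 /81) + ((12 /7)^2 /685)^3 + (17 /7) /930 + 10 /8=-87496821419803839811 /77368750651557750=-1130.91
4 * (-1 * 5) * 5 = -100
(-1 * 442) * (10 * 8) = -35360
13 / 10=1.30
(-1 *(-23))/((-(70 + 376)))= -23/446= -0.05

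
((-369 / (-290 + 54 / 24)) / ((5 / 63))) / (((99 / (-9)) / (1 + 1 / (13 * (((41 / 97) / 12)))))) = -3848796 / 822965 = -4.68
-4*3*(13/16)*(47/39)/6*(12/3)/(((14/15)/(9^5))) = -13876515/28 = -495589.82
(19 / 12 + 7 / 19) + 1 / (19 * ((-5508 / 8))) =204247 / 104652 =1.95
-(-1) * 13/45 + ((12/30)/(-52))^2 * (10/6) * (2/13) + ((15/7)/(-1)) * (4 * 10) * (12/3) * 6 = -569382425/276822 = -2056.85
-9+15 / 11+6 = -1.64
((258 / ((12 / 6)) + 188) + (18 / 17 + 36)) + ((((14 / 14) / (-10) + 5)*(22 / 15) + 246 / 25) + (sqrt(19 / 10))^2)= 951113 / 2550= 372.99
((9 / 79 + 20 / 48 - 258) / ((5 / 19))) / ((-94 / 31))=143763709 / 445560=322.66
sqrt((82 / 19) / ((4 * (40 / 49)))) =7 * sqrt(3895) / 380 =1.15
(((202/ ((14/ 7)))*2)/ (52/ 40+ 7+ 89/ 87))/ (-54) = -29290/ 72999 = -0.40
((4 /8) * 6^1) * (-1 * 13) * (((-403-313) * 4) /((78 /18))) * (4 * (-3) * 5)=-1546560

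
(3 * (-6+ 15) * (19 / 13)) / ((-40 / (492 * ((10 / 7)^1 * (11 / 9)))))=-77121 / 91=-847.48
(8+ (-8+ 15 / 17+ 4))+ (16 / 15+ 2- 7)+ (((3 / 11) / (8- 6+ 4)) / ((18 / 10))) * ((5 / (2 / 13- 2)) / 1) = 355703 / 403920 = 0.88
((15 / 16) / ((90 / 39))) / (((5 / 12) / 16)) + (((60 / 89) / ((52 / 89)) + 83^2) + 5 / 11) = 4937939 / 715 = 6906.21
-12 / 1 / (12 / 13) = -13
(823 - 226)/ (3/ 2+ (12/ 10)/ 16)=379.05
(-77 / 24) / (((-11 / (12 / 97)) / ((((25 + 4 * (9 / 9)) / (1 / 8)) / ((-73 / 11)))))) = -8932 / 7081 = -1.26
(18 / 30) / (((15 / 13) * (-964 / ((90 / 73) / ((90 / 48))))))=-156 / 439825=-0.00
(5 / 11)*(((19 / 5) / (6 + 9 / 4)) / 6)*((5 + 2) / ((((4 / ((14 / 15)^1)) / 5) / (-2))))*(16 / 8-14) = 7448 / 1089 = 6.84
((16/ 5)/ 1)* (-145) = -464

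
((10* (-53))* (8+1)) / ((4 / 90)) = -107325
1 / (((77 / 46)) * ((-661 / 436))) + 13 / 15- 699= -698.53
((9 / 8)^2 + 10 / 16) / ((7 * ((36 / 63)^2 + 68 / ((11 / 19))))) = 9317 / 4062976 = 0.00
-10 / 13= -0.77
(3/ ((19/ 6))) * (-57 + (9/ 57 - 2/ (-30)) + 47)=-16716/ 1805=-9.26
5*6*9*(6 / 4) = 405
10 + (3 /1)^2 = 19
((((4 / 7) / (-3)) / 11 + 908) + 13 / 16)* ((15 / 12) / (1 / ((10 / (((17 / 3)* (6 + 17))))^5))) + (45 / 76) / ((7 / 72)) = 162932167550552445 / 26739797175794626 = 6.09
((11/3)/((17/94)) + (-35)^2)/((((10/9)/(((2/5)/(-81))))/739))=-46933151/11475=-4090.03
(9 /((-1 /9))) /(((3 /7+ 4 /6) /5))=-8505 /23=-369.78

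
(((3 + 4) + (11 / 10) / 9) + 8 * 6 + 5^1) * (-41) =-221851 / 90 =-2465.01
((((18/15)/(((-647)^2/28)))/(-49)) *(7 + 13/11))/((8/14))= -108/4604699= -0.00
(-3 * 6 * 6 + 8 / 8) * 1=-107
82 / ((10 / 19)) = 779 / 5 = 155.80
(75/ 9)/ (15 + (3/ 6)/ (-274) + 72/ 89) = 1219300/ 2312841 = 0.53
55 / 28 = 1.96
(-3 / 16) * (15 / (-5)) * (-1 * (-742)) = 3339 / 8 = 417.38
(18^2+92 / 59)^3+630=7086868435682 / 205379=34506295.36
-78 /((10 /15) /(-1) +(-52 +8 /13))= 1.50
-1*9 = -9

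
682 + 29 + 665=1376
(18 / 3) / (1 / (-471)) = -2826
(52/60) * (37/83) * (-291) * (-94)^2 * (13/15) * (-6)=10718792552/2075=5165683.16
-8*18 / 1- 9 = -153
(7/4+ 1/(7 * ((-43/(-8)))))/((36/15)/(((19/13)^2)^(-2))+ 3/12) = 305459895/1925862113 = 0.16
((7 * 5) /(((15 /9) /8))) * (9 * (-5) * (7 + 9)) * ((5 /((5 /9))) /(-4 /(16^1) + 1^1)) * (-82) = 119024640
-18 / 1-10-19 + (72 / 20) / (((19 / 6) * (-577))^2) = -28244031067 / 600936845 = -47.00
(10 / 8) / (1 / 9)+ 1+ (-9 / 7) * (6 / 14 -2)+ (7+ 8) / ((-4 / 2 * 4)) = 4859 / 392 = 12.40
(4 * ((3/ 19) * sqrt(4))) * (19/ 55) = 24/ 55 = 0.44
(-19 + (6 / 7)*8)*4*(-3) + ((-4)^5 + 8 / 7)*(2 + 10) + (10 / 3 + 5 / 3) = -84865 / 7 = -12123.57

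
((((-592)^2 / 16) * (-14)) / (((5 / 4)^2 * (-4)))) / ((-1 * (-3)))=1226624 / 75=16354.99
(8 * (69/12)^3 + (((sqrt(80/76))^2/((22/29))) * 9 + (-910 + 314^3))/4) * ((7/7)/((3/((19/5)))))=2588617987/264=9805371.16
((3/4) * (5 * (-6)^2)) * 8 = 1080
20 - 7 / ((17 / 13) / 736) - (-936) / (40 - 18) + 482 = -634906 / 187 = -3395.22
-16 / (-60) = 4 / 15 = 0.27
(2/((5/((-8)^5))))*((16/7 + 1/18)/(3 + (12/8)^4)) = -3806.20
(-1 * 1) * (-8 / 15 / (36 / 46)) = 92 / 135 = 0.68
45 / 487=0.09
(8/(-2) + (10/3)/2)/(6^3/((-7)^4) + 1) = -16807/7851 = -2.14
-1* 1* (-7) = 7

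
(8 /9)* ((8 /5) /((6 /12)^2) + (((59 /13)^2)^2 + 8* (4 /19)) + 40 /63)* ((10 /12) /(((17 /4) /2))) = 2368410649888 /15692070303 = 150.93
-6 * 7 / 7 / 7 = -6 / 7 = -0.86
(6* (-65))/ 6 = -65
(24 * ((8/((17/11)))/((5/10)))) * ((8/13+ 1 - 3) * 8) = -608256/221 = -2752.29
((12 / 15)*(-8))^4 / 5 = 1048576 / 3125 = 335.54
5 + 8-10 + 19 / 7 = 40 / 7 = 5.71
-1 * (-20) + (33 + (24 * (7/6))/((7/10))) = 93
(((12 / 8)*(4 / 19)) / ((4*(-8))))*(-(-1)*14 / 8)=-0.02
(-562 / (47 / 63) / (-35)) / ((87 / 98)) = 165228 / 6815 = 24.24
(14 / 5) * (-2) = -28 / 5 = -5.60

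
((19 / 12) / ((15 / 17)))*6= 323 / 30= 10.77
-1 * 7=-7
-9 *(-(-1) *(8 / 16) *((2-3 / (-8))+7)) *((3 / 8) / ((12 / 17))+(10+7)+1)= -781.79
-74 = -74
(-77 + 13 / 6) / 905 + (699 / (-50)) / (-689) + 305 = 2852134751 / 9353175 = 304.94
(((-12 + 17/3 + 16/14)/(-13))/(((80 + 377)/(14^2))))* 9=9156/5941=1.54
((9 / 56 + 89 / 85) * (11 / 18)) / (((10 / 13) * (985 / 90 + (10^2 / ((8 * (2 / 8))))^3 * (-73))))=-822107 / 7818290622800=-0.00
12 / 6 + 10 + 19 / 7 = 103 / 7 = 14.71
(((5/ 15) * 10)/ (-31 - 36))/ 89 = -0.00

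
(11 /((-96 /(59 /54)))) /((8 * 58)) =-649 /2405376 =-0.00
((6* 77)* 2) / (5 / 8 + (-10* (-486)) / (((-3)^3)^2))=3168 / 25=126.72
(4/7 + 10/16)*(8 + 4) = 201/14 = 14.36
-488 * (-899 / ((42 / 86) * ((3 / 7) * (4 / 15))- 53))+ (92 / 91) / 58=-248918084502 / 30039737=-8286.29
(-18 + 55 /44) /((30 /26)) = -871 /60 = -14.52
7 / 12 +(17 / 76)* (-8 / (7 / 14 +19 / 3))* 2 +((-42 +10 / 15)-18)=-184697 / 3116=-59.27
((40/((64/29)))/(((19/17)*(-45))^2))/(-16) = -8381/18714240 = -0.00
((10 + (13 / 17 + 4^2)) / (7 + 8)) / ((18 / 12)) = 1.19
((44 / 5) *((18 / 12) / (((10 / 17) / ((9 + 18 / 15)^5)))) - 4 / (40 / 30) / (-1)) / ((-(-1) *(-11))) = -193559400186 / 859375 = -225232.76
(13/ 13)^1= 1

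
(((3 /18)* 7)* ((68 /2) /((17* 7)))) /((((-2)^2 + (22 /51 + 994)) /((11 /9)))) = 187 /458280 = 0.00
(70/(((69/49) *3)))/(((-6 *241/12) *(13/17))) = -116620/648531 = -0.18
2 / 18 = 1 / 9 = 0.11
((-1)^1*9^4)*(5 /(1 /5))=-164025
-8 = -8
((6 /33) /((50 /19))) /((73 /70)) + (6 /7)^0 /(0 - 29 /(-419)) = 1689999 /116435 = 14.51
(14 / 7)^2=4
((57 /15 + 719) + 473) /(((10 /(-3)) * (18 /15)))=-5979 /20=-298.95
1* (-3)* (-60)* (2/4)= 90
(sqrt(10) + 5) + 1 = sqrt(10) + 6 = 9.16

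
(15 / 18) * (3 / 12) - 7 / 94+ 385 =434431 / 1128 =385.13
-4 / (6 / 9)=-6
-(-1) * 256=256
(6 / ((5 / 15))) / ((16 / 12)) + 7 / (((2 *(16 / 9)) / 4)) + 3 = 195 / 8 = 24.38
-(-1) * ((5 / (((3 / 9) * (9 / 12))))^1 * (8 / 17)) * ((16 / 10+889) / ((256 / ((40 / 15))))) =4453 / 51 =87.31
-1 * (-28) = 28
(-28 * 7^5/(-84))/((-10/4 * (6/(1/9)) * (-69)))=16807/27945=0.60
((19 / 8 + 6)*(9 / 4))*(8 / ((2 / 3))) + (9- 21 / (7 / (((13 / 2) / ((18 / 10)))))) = 5383 / 24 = 224.29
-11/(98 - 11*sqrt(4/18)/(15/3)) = -121275/1080329 - 1815*sqrt(2)/2160658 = -0.11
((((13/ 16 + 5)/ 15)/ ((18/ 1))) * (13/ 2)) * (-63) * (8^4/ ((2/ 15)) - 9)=-86635731/ 320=-270736.66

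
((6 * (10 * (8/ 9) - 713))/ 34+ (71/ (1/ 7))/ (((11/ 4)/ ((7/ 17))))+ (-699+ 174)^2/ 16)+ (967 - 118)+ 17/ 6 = 161824337/ 8976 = 18028.56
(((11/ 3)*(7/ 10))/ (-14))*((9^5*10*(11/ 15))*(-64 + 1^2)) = 50014503/ 10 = 5001450.30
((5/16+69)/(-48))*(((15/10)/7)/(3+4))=-1109/25088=-0.04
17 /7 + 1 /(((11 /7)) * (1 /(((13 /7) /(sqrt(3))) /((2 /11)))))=17 /7 + 13 * sqrt(3) /6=6.18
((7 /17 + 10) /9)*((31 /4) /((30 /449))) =821221 /6120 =134.19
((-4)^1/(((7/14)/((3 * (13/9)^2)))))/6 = -676/81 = -8.35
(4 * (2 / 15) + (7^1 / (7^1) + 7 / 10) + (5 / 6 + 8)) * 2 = 332 / 15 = 22.13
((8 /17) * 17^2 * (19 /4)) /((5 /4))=2584 /5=516.80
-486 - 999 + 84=-1401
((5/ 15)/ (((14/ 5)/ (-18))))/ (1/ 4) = -60/ 7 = -8.57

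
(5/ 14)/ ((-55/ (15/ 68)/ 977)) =-14655/ 10472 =-1.40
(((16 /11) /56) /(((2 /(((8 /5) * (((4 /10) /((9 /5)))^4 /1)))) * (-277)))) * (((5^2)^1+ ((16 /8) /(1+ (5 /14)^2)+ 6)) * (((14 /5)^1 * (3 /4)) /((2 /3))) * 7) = -1622432 /12272478075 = -0.00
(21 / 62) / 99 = 7 / 2046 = 0.00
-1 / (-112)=1 / 112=0.01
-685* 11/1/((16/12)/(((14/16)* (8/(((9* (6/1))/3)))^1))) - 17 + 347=-1867.71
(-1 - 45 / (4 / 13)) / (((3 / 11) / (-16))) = 25916 / 3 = 8638.67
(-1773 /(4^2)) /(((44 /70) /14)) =-434385 /176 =-2468.10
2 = 2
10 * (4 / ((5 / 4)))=32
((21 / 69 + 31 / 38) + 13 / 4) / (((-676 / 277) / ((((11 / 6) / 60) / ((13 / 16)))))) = -23276033 / 345632040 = -0.07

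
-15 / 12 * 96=-120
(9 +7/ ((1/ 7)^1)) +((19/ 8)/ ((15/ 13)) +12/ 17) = 123959/ 2040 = 60.76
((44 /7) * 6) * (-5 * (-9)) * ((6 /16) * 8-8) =-59400 /7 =-8485.71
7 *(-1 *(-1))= 7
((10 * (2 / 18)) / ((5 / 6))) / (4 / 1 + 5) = 4 / 27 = 0.15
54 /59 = 0.92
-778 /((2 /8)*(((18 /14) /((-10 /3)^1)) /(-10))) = -2178400 /27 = -80681.48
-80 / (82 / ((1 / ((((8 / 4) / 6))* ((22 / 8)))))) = -480 / 451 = -1.06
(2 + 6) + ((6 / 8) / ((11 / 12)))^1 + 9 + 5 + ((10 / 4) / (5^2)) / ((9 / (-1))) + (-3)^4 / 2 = 63.31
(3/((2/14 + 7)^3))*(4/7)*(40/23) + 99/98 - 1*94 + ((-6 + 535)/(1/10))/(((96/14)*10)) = -2677038899/169050000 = -15.84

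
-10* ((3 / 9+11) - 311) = 8990 / 3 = 2996.67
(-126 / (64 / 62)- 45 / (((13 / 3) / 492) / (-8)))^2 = 71848865329641 / 43264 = 1660707870.97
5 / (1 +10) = 5 / 11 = 0.45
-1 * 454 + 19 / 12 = -5429 / 12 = -452.42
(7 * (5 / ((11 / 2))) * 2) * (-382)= -53480 / 11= -4861.82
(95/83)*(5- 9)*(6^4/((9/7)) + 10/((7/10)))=-2719280/581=-4680.34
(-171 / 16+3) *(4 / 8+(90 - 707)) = 151659 / 32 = 4739.34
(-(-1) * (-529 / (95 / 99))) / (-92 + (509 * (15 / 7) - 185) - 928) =366597 / 76000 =4.82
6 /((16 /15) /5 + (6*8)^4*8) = 225 /1592524808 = 0.00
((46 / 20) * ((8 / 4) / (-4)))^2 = 529 / 400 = 1.32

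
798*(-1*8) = -6384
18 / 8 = 9 / 4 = 2.25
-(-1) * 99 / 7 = 99 / 7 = 14.14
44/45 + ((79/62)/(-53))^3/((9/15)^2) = 173458545221/177407788280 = 0.98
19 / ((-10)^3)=-19 / 1000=-0.02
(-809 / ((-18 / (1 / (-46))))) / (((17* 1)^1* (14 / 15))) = -4045 / 65688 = -0.06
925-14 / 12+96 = 6119 / 6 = 1019.83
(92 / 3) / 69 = 4 / 9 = 0.44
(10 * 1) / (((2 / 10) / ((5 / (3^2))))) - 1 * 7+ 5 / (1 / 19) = 1042 / 9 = 115.78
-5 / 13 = -0.38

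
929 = 929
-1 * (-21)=21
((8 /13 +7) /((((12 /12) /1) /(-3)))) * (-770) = 228690 /13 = 17591.54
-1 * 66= -66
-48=-48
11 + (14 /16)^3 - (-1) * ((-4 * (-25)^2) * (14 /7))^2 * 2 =25600005975 /512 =50000011.67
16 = 16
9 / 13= 0.69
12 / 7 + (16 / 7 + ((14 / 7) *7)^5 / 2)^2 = 3543429760084 / 49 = 72314893062.94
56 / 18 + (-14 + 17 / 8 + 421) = 29681 / 72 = 412.24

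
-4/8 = -1/2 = -0.50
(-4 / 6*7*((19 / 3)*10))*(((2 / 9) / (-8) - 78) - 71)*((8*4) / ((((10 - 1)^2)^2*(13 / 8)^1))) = 913337600 / 6908733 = 132.20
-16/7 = -2.29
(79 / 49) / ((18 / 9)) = 0.81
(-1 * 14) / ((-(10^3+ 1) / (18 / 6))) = 6 / 143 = 0.04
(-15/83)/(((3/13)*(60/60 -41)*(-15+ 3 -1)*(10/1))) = -1/6640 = -0.00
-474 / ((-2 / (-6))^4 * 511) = -38394 / 511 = -75.14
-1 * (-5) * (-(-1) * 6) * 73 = 2190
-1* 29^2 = -841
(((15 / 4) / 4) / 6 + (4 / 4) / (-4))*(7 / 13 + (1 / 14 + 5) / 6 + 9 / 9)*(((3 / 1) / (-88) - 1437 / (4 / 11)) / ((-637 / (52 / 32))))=-905211471 / 401809408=-2.25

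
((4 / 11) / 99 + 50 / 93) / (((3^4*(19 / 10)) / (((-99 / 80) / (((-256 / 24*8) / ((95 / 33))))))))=0.00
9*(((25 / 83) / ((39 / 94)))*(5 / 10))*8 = 28200 / 1079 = 26.14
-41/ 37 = -1.11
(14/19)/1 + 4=4.74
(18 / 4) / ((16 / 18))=81 / 16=5.06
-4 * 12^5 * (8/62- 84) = 83479122.58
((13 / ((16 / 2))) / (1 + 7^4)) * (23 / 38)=299 / 730208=0.00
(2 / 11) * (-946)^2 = 162712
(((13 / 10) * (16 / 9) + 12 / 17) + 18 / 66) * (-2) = -55366 / 8415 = -6.58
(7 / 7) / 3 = 1 / 3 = 0.33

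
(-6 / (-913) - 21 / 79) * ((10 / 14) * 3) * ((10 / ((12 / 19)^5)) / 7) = -385838126675 / 48857098752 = -7.90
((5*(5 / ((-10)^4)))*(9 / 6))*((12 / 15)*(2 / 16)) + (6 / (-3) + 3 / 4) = -9997 / 8000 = -1.25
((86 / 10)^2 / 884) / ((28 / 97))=0.29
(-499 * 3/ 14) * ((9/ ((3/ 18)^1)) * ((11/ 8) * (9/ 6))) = -1333827/ 112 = -11909.17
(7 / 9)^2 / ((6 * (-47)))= -49 / 22842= -0.00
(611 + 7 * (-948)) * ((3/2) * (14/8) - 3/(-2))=-198825/8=-24853.12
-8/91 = -0.09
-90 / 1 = -90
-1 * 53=-53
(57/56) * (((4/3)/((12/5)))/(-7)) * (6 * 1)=-95/196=-0.48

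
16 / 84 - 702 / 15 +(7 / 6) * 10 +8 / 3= -3389 / 105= -32.28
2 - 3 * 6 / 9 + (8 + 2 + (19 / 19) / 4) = 41 / 4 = 10.25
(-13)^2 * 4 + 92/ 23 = 680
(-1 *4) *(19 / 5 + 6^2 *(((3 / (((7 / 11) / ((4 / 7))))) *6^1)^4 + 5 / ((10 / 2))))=-283295879282716 / 28824005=-9828470.38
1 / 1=1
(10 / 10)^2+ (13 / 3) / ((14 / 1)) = 1.31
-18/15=-6/5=-1.20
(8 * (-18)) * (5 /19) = -720 /19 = -37.89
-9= -9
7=7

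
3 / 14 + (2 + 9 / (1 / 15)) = 137.21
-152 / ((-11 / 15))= 2280 / 11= 207.27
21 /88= 0.24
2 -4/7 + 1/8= 87/56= 1.55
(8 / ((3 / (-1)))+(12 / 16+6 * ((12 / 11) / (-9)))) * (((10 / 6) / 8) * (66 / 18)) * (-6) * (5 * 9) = 8725 / 16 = 545.31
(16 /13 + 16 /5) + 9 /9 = 353 /65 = 5.43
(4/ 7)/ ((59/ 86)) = 344/ 413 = 0.83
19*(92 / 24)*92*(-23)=-462346 / 3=-154115.33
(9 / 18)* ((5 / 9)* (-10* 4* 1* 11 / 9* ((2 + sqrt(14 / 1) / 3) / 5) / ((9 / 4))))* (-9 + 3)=1760* sqrt(14) / 729 + 3520 / 243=23.52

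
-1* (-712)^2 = -506944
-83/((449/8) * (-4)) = 166/449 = 0.37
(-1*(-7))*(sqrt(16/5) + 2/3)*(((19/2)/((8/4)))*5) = 665/6 + 133*sqrt(5) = 408.23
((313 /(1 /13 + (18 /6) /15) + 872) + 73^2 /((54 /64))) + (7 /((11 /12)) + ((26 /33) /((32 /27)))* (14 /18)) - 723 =36130801 /4752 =7603.28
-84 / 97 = -0.87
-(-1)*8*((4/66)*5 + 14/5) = 4096/165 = 24.82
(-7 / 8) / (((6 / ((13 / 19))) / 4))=-0.40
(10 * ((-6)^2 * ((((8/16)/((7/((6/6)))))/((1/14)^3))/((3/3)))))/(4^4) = 275.62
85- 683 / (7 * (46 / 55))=-10195 / 322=-31.66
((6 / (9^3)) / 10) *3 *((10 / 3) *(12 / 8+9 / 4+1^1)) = 19 / 486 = 0.04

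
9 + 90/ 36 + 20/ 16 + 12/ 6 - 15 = -1/ 4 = -0.25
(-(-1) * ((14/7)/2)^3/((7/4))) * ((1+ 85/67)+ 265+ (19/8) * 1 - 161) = 8319/134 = 62.08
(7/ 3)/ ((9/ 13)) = 91/ 27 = 3.37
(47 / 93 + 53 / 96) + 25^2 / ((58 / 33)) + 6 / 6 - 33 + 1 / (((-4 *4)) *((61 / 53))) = 569635251 / 1754848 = 324.61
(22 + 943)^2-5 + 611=931831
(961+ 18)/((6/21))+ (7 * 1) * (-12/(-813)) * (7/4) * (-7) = 1856477/542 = 3425.23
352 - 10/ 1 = 342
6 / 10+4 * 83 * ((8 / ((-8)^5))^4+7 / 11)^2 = 1618294640475752782667091921650727 / 11983259580282481061023522488320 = 135.05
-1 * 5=-5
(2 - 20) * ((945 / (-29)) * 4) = 68040 / 29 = 2346.21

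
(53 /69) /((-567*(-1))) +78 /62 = 1527440 /1212813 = 1.26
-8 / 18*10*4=-160 / 9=-17.78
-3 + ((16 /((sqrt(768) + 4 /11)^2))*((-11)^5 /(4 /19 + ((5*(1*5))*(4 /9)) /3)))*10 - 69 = -8423.27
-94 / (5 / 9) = -846 / 5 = -169.20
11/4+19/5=131/20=6.55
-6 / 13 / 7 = -6 / 91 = -0.07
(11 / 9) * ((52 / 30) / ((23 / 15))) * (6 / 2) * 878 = 251108 / 69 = 3639.25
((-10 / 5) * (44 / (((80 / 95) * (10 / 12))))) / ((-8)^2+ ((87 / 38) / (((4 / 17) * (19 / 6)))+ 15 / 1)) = -905388 / 592565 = -1.53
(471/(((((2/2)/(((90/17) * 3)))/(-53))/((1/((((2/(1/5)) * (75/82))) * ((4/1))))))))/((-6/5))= 9030.73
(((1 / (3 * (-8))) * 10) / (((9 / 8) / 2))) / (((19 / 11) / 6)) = -440 / 171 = -2.57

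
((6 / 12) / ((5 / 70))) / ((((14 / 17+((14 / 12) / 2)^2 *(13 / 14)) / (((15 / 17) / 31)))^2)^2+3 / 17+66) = 41445935677440000 / 15210109133927646644417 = 0.00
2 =2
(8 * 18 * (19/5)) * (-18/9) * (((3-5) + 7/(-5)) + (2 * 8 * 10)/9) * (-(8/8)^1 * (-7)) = -2753632/25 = -110145.28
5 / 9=0.56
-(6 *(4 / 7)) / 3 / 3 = -8 / 21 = -0.38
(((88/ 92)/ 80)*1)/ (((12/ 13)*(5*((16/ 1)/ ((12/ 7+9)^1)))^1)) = 0.00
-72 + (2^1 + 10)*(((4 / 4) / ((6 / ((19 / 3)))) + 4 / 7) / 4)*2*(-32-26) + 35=-603.19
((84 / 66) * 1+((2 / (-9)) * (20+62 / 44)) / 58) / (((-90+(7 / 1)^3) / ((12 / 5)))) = 4558 / 403535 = 0.01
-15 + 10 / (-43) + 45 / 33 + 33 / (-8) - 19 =-139985 / 3784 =-36.99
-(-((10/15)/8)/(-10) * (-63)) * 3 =63/40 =1.58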